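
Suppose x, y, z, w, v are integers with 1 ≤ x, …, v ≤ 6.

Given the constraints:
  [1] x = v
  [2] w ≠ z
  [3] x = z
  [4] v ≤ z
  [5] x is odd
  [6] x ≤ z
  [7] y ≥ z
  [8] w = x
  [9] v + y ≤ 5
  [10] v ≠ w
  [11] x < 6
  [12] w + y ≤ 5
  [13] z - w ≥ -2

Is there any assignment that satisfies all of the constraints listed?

Unsatisfiable

From constraints 3 and 8, w = x = z, so w = z. But constraint 2 says w ≠ z. Contradiction.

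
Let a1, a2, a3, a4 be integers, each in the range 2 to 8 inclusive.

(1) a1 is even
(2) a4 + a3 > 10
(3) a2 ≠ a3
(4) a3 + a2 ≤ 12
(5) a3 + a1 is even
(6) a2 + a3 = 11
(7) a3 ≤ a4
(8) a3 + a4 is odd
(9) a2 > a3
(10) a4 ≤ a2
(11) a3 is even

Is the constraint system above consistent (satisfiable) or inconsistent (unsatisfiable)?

Take a1 = 2, a2 = 7, a3 = 4, a4 = 7. Then constraint 2: a4 + a3 = 11; constraint 4: a3 + a2 = 11; constraint 6: a2 + a3 = 11, and every other listed constraint is also met.

Satisfiable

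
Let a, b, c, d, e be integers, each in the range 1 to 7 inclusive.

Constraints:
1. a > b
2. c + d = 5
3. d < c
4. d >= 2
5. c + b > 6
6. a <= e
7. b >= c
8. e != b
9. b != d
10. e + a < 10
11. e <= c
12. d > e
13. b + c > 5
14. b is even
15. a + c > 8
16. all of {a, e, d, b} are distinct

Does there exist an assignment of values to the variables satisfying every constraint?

Unsatisfiable

Constraints 1, 3, 6, 7, and 12 give b < a, a ≤ e, e < d, d < c, c ≤ b. Chaining: b < a ≤ e < d < c ≤ b, which forces b < b — impossible.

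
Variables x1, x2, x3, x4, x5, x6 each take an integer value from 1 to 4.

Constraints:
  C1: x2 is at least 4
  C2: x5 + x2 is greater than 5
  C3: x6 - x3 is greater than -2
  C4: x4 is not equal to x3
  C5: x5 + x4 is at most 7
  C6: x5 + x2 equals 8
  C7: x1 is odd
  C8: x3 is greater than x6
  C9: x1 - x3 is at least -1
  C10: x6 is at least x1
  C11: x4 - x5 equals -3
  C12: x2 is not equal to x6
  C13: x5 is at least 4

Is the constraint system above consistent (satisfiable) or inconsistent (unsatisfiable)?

Setting (x1, x2, x3, x4, x5, x6) = (3, 4, 4, 1, 4, 3) satisfies everything: constraint 2: x5 + x2 = 8; constraint 3: x6 - x3 = -1; constraint 5: x5 + x4 = 5, and the others follow.

Satisfiable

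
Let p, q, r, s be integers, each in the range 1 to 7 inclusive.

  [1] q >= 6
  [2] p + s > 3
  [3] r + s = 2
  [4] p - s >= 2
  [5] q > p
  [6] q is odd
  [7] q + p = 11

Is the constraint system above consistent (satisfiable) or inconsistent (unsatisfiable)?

Satisfiable

Setting (p, q, r, s) = (4, 7, 1, 1) satisfies everything: constraint 2: p + s = 5; constraint 3: r + s = 2, and the others follow.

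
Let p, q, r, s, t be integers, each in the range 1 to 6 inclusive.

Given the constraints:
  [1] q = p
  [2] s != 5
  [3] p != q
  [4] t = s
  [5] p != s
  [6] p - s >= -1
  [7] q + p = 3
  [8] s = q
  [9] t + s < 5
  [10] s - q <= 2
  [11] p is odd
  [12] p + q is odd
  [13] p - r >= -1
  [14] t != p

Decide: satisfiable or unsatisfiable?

Unsatisfiable

From constraints 1, 4, and 8, t = s = q = p, so t = p. But constraint 14 says t ≠ p. Contradiction.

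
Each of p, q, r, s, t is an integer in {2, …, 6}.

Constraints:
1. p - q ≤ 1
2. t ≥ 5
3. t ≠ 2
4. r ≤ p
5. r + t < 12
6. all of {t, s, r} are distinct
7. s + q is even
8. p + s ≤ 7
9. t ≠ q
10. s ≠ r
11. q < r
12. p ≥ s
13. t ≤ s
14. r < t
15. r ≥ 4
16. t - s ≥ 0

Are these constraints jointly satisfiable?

Unsatisfiable

From constraints 4 and 15: p ≥ r ≥ 4. From constraints 2 and 13: s ≥ t ≥ 5. Hence p + s ≥ 9. But constraint 8 requires p + s ≤ 7, and 7 < 9. Contradiction.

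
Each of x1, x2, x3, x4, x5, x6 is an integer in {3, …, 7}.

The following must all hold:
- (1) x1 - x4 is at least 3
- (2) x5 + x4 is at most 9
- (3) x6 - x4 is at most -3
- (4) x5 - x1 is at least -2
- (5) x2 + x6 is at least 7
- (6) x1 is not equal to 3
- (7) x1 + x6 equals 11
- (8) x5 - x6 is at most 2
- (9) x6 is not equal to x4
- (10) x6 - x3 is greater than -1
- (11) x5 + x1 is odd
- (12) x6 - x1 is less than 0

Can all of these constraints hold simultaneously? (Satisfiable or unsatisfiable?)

Unsatisfiable

Constraints 1, 3, 4, and 8 give x4 − x6 ≥ 3, x6 − x5 ≥ -2, x5 − x1 ≥ -2, x1 − x4 ≥ 3.
Adding all 4 inequalities: the left sides telescope to 0, and the right sides sum to 3 + (-2) + (-2) + 3 = 2. So 0 ≥ 2, which is false.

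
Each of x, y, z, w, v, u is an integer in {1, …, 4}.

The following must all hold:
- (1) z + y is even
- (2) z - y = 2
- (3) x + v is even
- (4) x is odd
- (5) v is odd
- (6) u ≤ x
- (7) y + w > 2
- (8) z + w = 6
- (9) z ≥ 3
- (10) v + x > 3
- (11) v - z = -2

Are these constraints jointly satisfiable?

Satisfiable

One satisfying assignment is x = 3, y = 1, z = 3, w = 3, v = 1, u = 1.
For the less obvious constraints — constraint 2: z - y = 2; constraint 7: y + w = 4; constraint 8: z + w = 6 — and the others hold by inspection.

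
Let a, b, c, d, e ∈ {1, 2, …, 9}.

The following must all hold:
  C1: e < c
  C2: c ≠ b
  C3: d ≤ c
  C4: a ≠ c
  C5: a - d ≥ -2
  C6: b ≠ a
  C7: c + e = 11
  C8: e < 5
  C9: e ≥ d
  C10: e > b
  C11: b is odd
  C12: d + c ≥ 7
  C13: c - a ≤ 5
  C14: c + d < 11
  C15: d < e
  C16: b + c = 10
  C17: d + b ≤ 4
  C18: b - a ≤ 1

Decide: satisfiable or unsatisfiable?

Satisfiable

Setting (a, b, c, d, e) = (2, 3, 7, 1, 4) satisfies everything: constraint 5: a - d = 1; constraint 7: c + e = 11; constraint 12: d + c = 8, and the others follow.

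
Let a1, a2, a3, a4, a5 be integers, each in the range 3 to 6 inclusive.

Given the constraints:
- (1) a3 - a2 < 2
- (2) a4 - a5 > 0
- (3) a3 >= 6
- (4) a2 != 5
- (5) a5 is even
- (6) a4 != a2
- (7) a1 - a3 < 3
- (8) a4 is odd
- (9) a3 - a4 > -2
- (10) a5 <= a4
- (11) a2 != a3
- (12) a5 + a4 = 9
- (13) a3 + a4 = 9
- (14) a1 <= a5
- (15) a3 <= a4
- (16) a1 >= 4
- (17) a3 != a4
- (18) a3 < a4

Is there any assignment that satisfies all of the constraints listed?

Unsatisfiable

From constraints 14 and 16: a5 ≥ a1 ≥ 4. From constraints 3 and 15: a4 ≥ a3 ≥ 6. Hence a5 + a4 ≥ 10. But constraint 12 requires a5 + a4 = 9, and 9 < 10. Contradiction.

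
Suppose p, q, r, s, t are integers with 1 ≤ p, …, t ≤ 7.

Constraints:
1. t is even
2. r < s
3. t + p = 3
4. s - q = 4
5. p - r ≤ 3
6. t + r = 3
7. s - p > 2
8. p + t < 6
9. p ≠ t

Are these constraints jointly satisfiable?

One satisfying assignment is p = 1, q = 1, r = 1, s = 5, t = 2.
For the less obvious constraints — constraint 3: t + p = 3; constraint 4: s - q = 4; constraint 5: p - r = 0 — and the others hold by inspection.

Satisfiable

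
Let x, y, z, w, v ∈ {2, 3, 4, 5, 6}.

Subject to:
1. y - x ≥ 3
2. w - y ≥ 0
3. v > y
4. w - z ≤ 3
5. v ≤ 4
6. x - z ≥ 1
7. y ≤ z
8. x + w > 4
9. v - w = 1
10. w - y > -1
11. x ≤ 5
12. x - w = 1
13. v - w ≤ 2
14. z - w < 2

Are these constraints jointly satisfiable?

Constraints 1, 2, 4, and 6 give z − w ≥ -3, w − y ≥ 0, y − x ≥ 3, x − z ≥ 1.
Adding all 4 inequalities: the left sides telescope to 0, and the right sides sum to (-3) + 0 + 3 + 1 = 1. So 0 ≥ 1, which is false.

Unsatisfiable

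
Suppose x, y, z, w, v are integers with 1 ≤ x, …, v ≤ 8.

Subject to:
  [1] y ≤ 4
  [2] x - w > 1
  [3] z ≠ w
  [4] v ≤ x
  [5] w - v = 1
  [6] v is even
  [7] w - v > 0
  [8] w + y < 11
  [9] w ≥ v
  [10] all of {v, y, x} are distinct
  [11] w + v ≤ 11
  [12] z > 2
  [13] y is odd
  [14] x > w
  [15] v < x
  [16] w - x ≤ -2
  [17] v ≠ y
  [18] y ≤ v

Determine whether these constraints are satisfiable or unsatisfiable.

Take x = 8, y = 3, z = 4, w = 5, v = 4. Then constraint 2: x - w = 3; constraint 5: w - v = 1, and every other listed constraint is also met.

Satisfiable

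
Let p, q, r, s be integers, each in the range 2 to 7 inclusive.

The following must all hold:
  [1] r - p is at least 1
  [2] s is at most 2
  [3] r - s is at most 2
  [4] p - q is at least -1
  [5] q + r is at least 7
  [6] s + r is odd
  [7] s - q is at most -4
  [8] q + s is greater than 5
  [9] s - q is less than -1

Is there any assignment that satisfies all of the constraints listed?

Unsatisfiable

Constraints 1, 3, 4, and 7 give s − r ≥ -2, r − p ≥ 1, p − q ≥ -1, q − s ≥ 4.
Adding all 4 inequalities: the left sides telescope to 0, and the right sides sum to (-2) + 1 + (-1) + 4 = 2. So 0 ≥ 2, which is false.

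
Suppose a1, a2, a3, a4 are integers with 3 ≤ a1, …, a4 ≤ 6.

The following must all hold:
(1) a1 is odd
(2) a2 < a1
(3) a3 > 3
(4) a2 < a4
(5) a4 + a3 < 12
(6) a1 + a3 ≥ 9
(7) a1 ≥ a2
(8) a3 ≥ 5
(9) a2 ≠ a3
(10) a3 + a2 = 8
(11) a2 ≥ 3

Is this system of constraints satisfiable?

One satisfying assignment is a1 = 5, a2 = 3, a3 = 5, a4 = 6.
For the less obvious constraints — constraint 5: a4 + a3 = 11; constraint 6: a1 + a3 = 10; constraint 10: a3 + a2 = 8 — and the others hold by inspection.

Satisfiable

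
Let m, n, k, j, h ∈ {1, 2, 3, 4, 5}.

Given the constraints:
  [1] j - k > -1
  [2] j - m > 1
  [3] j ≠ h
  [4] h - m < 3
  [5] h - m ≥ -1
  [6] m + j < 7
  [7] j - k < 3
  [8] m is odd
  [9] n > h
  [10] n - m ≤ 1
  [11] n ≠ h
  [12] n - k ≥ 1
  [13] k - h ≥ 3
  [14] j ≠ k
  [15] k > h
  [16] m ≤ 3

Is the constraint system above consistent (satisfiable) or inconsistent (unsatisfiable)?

Constraints 5, 10, 12, and 13 give h − m ≥ -1, m − n ≥ -1, n − k ≥ 1, k − h ≥ 3.
Adding all 4 inequalities: the left sides telescope to 0, and the right sides sum to (-1) + (-1) + 1 + 3 = 2. So 0 ≥ 2, which is false.

Unsatisfiable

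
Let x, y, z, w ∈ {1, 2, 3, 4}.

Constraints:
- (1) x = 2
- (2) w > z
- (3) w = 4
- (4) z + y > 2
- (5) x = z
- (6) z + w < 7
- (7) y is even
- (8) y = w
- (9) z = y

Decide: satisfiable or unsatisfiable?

Constraint 1 fixes x = 2 and constraint 3 fixes w = 4. Constraints 5, 8, and 9 give x = z = y = w, so x = w. But 2 ≠ 4 — contradiction.

Unsatisfiable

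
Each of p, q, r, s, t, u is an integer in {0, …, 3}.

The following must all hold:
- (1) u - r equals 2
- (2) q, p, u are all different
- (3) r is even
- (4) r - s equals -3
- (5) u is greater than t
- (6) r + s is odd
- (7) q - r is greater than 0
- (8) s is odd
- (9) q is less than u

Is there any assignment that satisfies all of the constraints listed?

One satisfying assignment is p = 0, q = 1, r = 0, s = 3, t = 1, u = 2.
For the less obvious constraints — constraint 1: u - r = 2; constraint 4: r - s = -3 — and the others hold by inspection.

Satisfiable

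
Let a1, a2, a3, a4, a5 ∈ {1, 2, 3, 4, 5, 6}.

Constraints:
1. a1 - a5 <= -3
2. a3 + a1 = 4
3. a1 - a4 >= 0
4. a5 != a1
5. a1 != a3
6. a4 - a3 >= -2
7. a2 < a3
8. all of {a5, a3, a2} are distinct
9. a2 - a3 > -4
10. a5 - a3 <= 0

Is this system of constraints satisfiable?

Constraints 1, 3, 6, and 10 give a5 − a1 ≥ 3, a1 − a4 ≥ 0, a4 − a3 ≥ -2, a3 − a5 ≥ 0.
Adding all 4 inequalities: the left sides telescope to 0, and the right sides sum to 3 + 0 + (-2) + 0 = 1. So 0 ≥ 1, which is false.

Unsatisfiable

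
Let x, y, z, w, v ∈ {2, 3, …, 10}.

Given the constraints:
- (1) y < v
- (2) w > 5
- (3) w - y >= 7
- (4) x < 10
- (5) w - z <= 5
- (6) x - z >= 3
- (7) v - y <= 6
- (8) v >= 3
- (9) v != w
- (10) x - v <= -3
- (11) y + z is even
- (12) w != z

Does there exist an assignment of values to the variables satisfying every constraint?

Constraints 3, 5, 6, 7, and 10 give w − y ≥ 7, y − v ≥ -6, v − x ≥ 3, x − z ≥ 3, z − w ≥ -5.
Adding all 5 inequalities: the left sides telescope to 0, and the right sides sum to 7 + (-6) + 3 + 3 + (-5) = 2. So 0 ≥ 2, which is false.

Unsatisfiable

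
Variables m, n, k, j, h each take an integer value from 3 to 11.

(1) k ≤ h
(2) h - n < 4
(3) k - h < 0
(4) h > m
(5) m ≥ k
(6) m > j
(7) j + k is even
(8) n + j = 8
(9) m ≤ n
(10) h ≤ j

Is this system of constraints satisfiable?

Constraints 4, 6, and 10 give h ≤ j, j < m, m < h. Chaining: h ≤ j < m < h, which forces h < h — impossible.

Unsatisfiable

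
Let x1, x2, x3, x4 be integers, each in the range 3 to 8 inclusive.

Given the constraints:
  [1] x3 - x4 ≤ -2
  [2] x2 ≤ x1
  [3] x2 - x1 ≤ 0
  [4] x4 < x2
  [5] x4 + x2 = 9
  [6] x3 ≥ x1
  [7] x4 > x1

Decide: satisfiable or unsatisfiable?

Constraints 3, 4, and 7 give x2 ≤ x1, x1 < x4, x4 < x2. Chaining: x2 ≤ x1 < x4 < x2, which forces x2 < x2 — impossible.

Unsatisfiable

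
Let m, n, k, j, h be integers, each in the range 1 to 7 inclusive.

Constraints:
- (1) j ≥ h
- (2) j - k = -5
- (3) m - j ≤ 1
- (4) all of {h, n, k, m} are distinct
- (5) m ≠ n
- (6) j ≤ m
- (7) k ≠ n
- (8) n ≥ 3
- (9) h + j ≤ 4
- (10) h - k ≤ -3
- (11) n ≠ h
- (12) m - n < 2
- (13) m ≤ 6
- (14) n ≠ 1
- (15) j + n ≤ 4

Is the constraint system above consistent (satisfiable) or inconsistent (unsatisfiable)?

Satisfiable

Try m = 2, n = 3, k = 6, j = 1, h = 1.
Check constraint 2: j - k = -5; constraint 3: m - j = 1. The remaining constraints are straightforward to verify.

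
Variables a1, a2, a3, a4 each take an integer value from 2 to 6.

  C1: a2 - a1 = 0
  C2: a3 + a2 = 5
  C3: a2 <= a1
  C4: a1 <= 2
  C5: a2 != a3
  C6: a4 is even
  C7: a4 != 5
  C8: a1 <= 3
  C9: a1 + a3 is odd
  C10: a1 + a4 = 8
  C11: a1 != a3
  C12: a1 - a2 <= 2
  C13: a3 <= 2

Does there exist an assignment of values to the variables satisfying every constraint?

Unsatisfiable

From constraint 13: a3 ≤ 2. From constraints 3 and 4: a2 ≤ a1 ≤ 2. Hence a3 + a2 ≤ 4. But constraint 2 requires a3 + a2 = 5, and 5 > 4. Contradiction.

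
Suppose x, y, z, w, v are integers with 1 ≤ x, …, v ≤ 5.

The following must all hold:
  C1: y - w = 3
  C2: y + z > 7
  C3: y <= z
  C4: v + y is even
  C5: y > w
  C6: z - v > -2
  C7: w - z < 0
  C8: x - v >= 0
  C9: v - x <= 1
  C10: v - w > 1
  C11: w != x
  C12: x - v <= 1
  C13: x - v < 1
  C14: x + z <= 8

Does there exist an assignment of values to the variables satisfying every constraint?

Satisfiable

Take x = 4, y = 4, z = 4, w = 1, v = 4. Then constraint 1: y - w = 3; constraint 2: y + z = 8, and every other listed constraint is also met.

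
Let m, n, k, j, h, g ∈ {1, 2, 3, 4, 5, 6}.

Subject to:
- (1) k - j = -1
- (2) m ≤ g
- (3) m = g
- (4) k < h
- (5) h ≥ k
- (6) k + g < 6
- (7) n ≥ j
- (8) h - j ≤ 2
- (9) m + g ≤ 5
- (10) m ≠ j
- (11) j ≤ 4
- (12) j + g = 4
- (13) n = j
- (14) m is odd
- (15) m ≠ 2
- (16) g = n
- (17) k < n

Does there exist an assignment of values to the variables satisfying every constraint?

From constraints 3, 13, and 16, m = g = n = j, so m = j. But constraint 10 says m ≠ j. Contradiction.

Unsatisfiable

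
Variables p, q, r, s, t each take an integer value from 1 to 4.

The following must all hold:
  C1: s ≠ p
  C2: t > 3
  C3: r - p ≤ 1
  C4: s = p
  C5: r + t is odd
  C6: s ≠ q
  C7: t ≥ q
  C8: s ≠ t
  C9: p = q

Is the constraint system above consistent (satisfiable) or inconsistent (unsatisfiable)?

From constraints 4 and 9, s = p = q, so s = q. But constraint 6 says s ≠ q. Contradiction.

Unsatisfiable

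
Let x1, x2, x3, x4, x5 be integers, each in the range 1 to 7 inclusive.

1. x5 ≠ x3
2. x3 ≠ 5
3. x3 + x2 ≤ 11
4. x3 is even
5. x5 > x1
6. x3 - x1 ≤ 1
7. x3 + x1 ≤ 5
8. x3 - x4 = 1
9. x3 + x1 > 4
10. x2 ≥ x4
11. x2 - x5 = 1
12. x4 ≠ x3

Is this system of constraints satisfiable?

Try x1 = 3, x2 = 7, x3 = 2, x4 = 1, x5 = 6.
Check constraint 3: x3 + x2 = 9; constraint 6: x3 - x1 = -1; constraint 7: x3 + x1 = 5. The remaining constraints are straightforward to verify.

Satisfiable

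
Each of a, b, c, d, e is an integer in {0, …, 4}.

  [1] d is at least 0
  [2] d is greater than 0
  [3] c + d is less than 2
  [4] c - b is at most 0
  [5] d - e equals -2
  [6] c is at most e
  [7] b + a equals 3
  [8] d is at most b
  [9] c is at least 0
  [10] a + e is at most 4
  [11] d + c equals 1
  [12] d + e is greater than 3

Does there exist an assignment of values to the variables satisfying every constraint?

Try a = 0, b = 3, c = 0, d = 1, e = 3.
Check constraint 3: c + d = 1; constraint 4: c - b = -3; constraint 5: d - e = -2. The remaining constraints are straightforward to verify.

Satisfiable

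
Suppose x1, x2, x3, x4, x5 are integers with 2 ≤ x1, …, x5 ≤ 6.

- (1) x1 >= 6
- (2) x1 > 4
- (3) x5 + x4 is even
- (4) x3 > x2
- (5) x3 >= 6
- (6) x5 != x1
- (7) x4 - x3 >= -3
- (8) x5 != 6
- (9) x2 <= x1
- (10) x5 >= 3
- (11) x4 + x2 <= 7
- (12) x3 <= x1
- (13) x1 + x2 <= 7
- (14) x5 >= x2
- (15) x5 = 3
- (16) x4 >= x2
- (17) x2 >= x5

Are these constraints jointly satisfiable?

From constraints 5 and 12: x1 ≥ x3 ≥ 6. From constraints 10 and 17: x2 ≥ x5 ≥ 3. Hence x1 + x2 ≥ 9. But constraint 13 requires x1 + x2 ≤ 7, and 7 < 9. Contradiction.

Unsatisfiable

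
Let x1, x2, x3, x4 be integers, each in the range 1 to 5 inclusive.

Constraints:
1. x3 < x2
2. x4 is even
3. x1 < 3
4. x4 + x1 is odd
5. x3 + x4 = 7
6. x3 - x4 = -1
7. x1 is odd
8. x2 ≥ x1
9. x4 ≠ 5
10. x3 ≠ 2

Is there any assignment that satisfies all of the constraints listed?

Satisfiable

Try x1 = 1, x2 = 5, x3 = 3, x4 = 4.
Check constraint 5: x3 + x4 = 7; constraint 6: x3 - x4 = -1. The remaining constraints are straightforward to verify.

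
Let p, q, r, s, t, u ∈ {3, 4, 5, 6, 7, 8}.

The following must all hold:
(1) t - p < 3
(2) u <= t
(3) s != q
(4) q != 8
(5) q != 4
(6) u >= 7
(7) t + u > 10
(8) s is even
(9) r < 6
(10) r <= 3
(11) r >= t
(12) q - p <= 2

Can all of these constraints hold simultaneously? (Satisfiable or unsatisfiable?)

Unsatisfiable

From constraints 2 and 6: t ≥ u and u ≥ 7, so t ≥ 7. From constraints 10 and 11: t ≤ r and r ≤ 3, so t ≤ 3. But 3 < 7, so no value of t works.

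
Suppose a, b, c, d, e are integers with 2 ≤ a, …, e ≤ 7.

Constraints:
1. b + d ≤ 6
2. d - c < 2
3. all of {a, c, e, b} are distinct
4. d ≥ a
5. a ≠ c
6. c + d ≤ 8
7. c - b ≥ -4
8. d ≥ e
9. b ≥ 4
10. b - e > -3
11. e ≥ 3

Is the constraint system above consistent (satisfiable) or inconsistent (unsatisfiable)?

Unsatisfiable

From constraint 9: b ≥ 4. From constraints 8 and 11: d ≥ e ≥ 3. Hence b + d ≥ 7. But constraint 1 requires b + d ≤ 6, and 6 < 7. Contradiction.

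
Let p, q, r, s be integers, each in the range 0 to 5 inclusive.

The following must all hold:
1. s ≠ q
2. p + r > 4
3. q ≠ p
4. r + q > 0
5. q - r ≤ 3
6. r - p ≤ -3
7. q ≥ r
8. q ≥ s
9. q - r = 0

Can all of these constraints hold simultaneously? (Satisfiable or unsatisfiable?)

Satisfiable

Take p = 5, q = 1, r = 1, s = 0. Then constraint 2: p + r = 6; constraint 4: r + q = 2; constraint 5: q - r = 0, and every other listed constraint is also met.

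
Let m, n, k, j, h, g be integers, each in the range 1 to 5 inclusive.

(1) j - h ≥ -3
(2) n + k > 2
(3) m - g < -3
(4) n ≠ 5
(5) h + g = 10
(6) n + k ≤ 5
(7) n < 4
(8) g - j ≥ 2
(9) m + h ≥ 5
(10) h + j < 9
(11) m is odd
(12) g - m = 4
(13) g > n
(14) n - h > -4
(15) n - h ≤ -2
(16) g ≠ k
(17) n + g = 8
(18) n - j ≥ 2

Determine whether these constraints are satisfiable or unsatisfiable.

Constraints 1, 15, and 18 give n − j ≥ 2, j − h ≥ -3, h − n ≥ 2.
Adding all 3 inequalities: the left sides telescope to 0, and the right sides sum to 2 + (-3) + 2 = 1. So 0 ≥ 1, which is false.

Unsatisfiable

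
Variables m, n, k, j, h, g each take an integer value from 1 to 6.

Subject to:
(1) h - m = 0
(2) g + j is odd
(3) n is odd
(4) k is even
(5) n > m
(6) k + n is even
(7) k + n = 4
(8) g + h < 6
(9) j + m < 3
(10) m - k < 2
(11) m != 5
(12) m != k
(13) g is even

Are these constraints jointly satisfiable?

Constraint 4 makes k even and constraint 3 makes n odd, so k + n must be odd. Constraint 6 says k + n is even — contradiction.

Unsatisfiable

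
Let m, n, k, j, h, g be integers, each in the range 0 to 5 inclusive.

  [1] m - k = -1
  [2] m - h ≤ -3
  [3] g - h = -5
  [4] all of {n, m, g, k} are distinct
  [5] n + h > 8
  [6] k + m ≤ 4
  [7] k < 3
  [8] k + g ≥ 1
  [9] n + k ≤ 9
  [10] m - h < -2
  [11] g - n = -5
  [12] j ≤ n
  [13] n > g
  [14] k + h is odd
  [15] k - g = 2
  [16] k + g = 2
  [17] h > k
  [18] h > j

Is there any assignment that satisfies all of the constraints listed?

Satisfiable

Take m = 1, n = 5, k = 2, j = 0, h = 5, g = 0. Then constraint 1: m - k = -1; constraint 2: m - h = -4, and every other listed constraint is also met.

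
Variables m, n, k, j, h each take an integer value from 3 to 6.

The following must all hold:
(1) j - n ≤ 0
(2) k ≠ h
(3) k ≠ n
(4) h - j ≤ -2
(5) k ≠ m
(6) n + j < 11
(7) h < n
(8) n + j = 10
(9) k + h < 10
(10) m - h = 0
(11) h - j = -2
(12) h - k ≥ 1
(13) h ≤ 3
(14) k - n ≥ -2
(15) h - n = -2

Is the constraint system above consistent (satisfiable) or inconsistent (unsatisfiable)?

Constraints 1, 4, 12, and 14 give n − j ≥ 0, j − h ≥ 2, h − k ≥ 1, k − n ≥ -2.
Adding all 4 inequalities: the left sides telescope to 0, and the right sides sum to 0 + 2 + 1 + (-2) = 1. So 0 ≥ 1, which is false.

Unsatisfiable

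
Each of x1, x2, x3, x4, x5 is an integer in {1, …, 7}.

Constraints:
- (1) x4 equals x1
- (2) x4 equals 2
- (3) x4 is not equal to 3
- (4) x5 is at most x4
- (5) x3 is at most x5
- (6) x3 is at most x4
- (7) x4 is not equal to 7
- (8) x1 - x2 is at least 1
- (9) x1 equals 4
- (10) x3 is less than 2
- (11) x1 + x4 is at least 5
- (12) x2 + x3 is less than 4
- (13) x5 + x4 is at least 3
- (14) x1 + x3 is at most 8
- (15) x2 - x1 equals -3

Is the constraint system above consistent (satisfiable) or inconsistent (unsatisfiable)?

Unsatisfiable

Constraint 2 fixes x4 = 2 and constraint 9 fixes x1 = 4, but constraint 1 requires x4 = x1. Since 2 ≠ 4, contradiction.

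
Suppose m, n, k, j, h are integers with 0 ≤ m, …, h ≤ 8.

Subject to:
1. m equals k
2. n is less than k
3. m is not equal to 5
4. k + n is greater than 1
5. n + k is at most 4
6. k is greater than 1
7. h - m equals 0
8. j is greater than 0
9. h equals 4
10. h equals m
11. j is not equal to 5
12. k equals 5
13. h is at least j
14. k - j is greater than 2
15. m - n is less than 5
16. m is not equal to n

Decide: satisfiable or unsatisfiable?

Unsatisfiable

Constraint 9 fixes h = 4 and constraint 12 fixes k = 5. Constraints 1 and 10 give h = m = k, so h = k. But 4 ≠ 5 — contradiction.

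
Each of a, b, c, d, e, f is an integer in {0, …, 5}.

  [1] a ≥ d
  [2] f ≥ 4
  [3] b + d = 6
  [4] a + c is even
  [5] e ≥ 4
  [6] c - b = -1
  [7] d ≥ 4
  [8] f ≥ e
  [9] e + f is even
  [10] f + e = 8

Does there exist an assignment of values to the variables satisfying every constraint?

Satisfiable

Setting (a, b, c, d, e, f) = (5, 2, 1, 4, 4, 4) satisfies everything: constraint 3: b + d = 6; constraint 6: c - b = -1; constraint 10: f + e = 8, and the others follow.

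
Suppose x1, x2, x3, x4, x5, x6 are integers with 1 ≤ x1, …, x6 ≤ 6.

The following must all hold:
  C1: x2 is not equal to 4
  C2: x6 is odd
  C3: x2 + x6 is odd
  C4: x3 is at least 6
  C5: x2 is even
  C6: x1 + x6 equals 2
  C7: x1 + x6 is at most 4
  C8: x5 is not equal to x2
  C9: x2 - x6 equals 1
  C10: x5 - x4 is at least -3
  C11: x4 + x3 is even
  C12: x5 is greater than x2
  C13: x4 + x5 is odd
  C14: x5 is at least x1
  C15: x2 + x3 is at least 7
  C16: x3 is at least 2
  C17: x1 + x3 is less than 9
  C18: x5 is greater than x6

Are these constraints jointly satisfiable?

The assignment x1 = 1, x2 = 2, x3 = 6, x4 = 6, x5 = 3, x6 = 1 works:
  constraint 6 holds since x1 + x6 = 2.
  constraint 7 holds since x1 + x6 = 2.
  constraint 9 holds since x2 - x6 = 1.
The rest check out directly.

Satisfiable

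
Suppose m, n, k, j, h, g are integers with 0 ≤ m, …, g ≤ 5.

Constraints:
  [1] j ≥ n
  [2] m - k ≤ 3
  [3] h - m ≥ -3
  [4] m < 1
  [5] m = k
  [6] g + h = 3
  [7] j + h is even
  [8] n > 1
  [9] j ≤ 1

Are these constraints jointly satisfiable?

Unsatisfiable

From constraint 8: n ≥ 2. From constraints 1 and 9: n ≤ j and j ≤ 1, so n ≤ 1. But 1 < 2, so no value of n works.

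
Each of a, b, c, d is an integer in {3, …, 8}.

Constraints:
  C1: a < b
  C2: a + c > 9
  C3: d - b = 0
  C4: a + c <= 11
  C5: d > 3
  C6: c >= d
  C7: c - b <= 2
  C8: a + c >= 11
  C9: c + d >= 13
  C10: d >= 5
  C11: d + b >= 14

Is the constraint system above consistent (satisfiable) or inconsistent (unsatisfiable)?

Satisfiable

Try a = 4, b = 7, c = 7, d = 7.
Check constraint 2: a + c = 11; constraint 3: d - b = 0; constraint 4: a + c = 11. The remaining constraints are straightforward to verify.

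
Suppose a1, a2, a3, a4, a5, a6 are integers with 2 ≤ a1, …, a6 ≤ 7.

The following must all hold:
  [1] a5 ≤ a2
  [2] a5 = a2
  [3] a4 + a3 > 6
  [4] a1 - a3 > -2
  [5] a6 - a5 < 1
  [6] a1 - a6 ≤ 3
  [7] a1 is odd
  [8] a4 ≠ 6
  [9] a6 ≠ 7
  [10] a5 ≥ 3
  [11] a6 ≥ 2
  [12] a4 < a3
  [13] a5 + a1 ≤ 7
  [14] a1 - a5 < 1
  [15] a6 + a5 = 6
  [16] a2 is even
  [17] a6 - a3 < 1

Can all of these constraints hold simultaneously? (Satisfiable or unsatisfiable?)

Take a1 = 3, a2 = 4, a3 = 4, a4 = 3, a5 = 4, a6 = 2. Then constraint 3: a4 + a3 = 7; constraint 4: a1 - a3 = -1, and every other listed constraint is also met.

Satisfiable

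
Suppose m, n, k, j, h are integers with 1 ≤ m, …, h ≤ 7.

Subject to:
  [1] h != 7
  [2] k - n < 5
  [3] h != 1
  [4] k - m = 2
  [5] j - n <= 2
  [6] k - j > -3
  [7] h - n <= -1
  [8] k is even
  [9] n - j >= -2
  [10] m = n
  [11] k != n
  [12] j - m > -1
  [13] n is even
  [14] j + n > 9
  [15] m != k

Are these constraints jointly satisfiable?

Satisfiable

One satisfying assignment is m = 4, n = 4, k = 6, j = 6, h = 3.
For the less obvious constraints — constraint 2: k - n = 2; constraint 4: k - m = 2 — and the others hold by inspection.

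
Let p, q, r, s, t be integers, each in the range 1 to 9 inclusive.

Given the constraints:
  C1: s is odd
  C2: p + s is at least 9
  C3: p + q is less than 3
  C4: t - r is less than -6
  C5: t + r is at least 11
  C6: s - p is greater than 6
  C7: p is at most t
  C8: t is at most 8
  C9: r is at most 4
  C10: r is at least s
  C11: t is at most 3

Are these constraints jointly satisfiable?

From constraints 7 and 11: p ≤ t ≤ 3. From constraints 9 and 10: s ≤ r ≤ 4. Hence p + s ≤ 7. But constraint 2 requires p + s ≥ 9, and 9 > 7. Contradiction.

Unsatisfiable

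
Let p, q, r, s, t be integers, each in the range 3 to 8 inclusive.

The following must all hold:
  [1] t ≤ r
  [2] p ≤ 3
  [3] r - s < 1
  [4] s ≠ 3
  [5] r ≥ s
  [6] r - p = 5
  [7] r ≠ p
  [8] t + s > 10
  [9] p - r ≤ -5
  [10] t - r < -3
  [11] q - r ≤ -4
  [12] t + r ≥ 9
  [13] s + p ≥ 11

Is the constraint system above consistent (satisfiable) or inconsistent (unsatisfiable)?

Satisfiable

Try p = 3, q = 3, r = 8, s = 8, t = 4.
Check constraint 3: r - s = 0; constraint 6: r - p = 5. The remaining constraints are straightforward to verify.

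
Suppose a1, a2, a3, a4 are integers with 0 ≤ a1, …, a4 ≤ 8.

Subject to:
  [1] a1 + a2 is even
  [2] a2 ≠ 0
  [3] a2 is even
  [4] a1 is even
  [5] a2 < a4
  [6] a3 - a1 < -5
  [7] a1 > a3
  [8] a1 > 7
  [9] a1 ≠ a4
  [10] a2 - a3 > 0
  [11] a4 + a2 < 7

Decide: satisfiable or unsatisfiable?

One satisfying assignment is a1 = 8, a2 = 2, a3 = 0, a4 = 4.
For the less obvious constraints — constraint 6: a3 - a1 = -8; constraint 10: a2 - a3 = 2; constraint 11: a4 + a2 = 6 — and the others hold by inspection.

Satisfiable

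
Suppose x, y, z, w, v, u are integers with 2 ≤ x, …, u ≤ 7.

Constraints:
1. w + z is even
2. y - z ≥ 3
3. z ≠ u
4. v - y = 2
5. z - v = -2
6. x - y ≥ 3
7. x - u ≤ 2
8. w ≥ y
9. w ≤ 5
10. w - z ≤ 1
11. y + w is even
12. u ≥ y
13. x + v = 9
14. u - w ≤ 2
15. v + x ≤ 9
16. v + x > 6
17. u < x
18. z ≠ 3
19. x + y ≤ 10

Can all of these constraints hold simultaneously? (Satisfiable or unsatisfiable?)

Constraints 2, 6, 7, 10, and 14 give u − x ≥ -2, x − y ≥ 3, y − z ≥ 3, z − w ≥ -1, w − u ≥ -2.
Adding all 5 inequalities: the left sides telescope to 0, and the right sides sum to (-2) + 3 + 3 + (-1) + (-2) = 1. So 0 ≥ 1, which is false.

Unsatisfiable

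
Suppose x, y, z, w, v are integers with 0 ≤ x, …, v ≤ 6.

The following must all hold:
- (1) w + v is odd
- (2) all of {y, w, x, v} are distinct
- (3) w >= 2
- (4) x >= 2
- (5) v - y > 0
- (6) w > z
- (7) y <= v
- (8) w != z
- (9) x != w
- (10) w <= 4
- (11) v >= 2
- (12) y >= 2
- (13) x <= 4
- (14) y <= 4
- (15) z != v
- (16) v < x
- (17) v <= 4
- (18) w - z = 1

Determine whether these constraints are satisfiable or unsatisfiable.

Constraints 3, 4, 10, 11, 12, 13, 14, and 17 confine each of y, w, x, v to the 3 values {2, …, 4}.
Constraint 2 requires all 4 of them to be distinct, but only 3 values are available — impossible by the pigeonhole principle.

Unsatisfiable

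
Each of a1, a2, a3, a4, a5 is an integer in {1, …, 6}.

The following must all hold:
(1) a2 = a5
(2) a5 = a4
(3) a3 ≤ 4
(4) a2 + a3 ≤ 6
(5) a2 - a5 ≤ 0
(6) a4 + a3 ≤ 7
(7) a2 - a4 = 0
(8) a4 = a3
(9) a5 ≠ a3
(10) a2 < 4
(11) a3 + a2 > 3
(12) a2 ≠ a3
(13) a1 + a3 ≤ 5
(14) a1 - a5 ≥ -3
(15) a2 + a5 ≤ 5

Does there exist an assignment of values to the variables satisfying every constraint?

From constraints 1, 2, and 8, a2 = a5 = a4 = a3, so a2 = a3. But constraint 12 says a2 ≠ a3. Contradiction.

Unsatisfiable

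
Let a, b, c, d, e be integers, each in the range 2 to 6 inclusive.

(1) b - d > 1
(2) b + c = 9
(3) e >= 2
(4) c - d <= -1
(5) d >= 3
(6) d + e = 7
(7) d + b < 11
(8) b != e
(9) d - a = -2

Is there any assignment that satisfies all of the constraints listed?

Take a = 6, b = 6, c = 3, d = 4, e = 3. Then constraint 1: b - d = 2; constraint 2: b + c = 9; constraint 4: c - d = -1, and every other listed constraint is also met.

Satisfiable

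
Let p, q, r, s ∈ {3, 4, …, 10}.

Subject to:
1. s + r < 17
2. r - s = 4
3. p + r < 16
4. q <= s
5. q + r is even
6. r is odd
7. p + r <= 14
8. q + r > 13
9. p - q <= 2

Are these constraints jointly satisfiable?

Satisfiable

One satisfying assignment is p = 4, q = 5, r = 9, s = 5.
For the less obvious constraints — constraint 1: s + r = 14; constraint 2: r - s = 4; constraint 3: p + r = 13 — and the others hold by inspection.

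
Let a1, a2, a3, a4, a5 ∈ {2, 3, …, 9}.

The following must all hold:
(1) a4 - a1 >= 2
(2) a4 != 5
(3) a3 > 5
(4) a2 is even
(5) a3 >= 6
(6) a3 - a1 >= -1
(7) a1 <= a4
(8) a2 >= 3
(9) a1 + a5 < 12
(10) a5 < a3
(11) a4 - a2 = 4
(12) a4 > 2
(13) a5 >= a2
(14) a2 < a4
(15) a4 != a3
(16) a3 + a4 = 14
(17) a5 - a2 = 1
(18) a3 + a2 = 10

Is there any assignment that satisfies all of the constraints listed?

One satisfying assignment is a1 = 5, a2 = 4, a3 = 6, a4 = 8, a5 = 5.
For the less obvious constraints — constraint 1: a4 - a1 = 3; constraint 6: a3 - a1 = 1 — and the others hold by inspection.

Satisfiable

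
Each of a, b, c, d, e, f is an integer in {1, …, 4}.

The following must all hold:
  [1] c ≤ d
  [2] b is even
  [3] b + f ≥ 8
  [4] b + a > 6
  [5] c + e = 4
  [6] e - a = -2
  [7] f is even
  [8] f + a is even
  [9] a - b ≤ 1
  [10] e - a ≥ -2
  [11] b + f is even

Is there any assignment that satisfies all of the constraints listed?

Satisfiable

Take a = 4, b = 4, c = 2, d = 3, e = 2, f = 4. Then constraint 3: b + f = 8; constraint 4: b + a = 8; constraint 5: c + e = 4, and every other listed constraint is also met.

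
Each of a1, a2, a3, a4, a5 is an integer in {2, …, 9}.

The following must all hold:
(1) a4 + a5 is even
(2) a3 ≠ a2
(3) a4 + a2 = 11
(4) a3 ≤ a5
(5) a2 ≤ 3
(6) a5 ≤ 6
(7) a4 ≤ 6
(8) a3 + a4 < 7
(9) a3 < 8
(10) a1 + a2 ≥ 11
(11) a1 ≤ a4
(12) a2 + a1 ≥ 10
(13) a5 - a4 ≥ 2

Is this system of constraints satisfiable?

From constraints 7 and 11: a1 ≤ a4 ≤ 6. From constraint 5: a2 ≤ 3. Hence a1 + a2 ≤ 9. But constraint 10 requires a1 + a2 ≥ 11, and 11 > 9. Contradiction.

Unsatisfiable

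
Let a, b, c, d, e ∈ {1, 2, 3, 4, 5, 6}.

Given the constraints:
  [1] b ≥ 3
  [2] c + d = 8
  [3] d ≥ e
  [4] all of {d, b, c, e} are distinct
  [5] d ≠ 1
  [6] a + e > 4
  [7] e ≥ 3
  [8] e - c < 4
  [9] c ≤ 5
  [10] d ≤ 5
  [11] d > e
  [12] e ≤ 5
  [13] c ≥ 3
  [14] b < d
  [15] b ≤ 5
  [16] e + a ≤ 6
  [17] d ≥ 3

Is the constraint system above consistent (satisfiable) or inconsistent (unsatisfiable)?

Unsatisfiable

Constraints 1, 7, 9, 10, 12, 13, 15, and 17 confine each of d, b, c, e to the 3 values {3, …, 5}.
Constraint 4 requires all 4 of them to be distinct, but only 3 values are available — impossible by the pigeonhole principle.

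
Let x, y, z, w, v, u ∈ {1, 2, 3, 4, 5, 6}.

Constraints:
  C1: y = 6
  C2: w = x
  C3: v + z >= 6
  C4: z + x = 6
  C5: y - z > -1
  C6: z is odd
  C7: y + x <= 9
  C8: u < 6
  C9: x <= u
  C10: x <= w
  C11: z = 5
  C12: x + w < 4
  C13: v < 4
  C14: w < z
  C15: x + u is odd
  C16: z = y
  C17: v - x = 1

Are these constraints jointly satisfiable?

Constraint 11 fixes z = 5 and constraint 1 fixes y = 6, but constraint 16 requires z = y. Since 5 ≠ 6, contradiction.

Unsatisfiable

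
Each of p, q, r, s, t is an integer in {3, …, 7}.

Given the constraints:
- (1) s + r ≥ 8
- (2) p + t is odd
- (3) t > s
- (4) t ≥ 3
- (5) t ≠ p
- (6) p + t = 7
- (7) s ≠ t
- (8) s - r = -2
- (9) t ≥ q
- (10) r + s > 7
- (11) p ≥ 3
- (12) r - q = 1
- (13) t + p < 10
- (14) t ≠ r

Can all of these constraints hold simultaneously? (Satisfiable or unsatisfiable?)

Satisfiable

The assignment p = 3, q = 4, r = 5, s = 3, t = 4 works:
  constraint 1 holds since s + r = 8.
  constraint 6 holds since p + t = 7.
The rest check out directly.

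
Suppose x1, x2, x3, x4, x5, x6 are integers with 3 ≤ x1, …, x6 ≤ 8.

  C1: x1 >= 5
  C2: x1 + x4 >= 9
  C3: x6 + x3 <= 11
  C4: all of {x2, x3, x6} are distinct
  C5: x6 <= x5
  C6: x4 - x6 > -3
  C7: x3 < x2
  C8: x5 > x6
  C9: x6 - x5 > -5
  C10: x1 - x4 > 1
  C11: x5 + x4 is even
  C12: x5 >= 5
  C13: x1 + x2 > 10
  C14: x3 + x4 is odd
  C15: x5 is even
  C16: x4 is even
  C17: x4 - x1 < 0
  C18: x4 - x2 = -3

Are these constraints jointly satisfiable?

One satisfying assignment is x1 = 6, x2 = 7, x3 = 5, x4 = 4, x5 = 8, x6 = 6.
For the less obvious constraints — constraint 2: x1 + x4 = 10; constraint 3: x6 + x3 = 11; constraint 6: x4 - x6 = -2 — and the others hold by inspection.

Satisfiable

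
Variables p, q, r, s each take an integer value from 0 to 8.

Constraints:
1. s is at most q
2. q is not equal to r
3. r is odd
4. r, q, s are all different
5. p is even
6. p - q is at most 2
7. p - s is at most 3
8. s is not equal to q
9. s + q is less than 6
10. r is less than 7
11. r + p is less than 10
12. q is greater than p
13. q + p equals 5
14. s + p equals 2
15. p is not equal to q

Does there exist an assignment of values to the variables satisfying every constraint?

Take p = 2, q = 3, r = 5, s = 0. Then constraint 6: p - q = -1; constraint 7: p - s = 2, and every other listed constraint is also met.

Satisfiable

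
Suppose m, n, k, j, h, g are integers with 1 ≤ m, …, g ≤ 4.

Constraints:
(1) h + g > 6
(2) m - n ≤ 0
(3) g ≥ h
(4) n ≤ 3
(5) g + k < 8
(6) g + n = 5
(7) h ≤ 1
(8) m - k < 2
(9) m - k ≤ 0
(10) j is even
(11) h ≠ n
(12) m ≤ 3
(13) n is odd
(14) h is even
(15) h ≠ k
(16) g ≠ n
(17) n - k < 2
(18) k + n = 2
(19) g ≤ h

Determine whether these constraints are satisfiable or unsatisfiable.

Unsatisfiable

From constraints 7 and 19: g ≤ h ≤ 1. From constraint 4: n ≤ 3. Hence g + n ≤ 4. But constraint 6 requires g + n = 5, and 5 > 4. Contradiction.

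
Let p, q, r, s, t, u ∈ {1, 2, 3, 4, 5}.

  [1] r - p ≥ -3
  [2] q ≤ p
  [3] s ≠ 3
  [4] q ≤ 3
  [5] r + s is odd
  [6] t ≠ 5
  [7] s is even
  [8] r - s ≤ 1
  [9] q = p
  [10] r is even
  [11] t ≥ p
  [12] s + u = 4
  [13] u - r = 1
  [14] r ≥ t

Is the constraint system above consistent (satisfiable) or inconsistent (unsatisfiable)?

Constraint 10 makes r even and constraint 7 makes s even, so r + s must be even. Constraint 5 says r + s is odd — contradiction.

Unsatisfiable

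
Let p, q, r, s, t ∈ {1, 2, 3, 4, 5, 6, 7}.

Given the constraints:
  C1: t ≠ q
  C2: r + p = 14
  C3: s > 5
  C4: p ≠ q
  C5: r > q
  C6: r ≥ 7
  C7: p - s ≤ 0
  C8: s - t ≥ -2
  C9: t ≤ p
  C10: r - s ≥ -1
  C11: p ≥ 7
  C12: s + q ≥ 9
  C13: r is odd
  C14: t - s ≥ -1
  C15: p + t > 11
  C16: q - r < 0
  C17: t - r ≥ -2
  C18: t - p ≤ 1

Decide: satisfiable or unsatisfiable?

Setting (p, q, r, s, t) = (7, 4, 7, 7, 6) satisfies everything: constraint 2: r + p = 14; constraint 7: p - s = 0, and the others follow.

Satisfiable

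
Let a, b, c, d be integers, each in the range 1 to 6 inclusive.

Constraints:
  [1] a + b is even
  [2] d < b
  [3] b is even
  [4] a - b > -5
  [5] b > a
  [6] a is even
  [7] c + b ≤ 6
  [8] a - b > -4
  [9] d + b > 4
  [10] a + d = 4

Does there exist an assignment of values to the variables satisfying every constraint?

Satisfiable

Try a = 2, b = 4, c = 2, d = 2.
Check constraint 4: a - b = -2; constraint 7: c + b = 6. The remaining constraints are straightforward to verify.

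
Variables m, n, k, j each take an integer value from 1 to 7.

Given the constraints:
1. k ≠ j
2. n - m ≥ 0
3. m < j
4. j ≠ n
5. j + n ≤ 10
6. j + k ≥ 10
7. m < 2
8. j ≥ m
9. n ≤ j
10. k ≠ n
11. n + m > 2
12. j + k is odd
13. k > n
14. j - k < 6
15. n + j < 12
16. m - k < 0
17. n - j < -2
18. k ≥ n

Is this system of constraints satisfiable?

Try m = 1, n = 3, k = 4, j = 7.
Check constraint 2: n - m = 2; constraint 5: j + n = 10. The remaining constraints are straightforward to verify.

Satisfiable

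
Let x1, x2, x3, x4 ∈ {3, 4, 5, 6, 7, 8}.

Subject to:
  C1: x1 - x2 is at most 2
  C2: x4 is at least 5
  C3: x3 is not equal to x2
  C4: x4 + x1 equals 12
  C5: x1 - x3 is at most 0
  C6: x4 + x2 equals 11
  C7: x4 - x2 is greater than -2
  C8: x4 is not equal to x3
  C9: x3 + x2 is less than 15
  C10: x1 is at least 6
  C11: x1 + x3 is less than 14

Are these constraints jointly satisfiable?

Take x1 = 6, x2 = 5, x3 = 7, x4 = 6. Then constraint 1: x1 - x2 = 1; constraint 4: x4 + x1 = 12, and every other listed constraint is also met.

Satisfiable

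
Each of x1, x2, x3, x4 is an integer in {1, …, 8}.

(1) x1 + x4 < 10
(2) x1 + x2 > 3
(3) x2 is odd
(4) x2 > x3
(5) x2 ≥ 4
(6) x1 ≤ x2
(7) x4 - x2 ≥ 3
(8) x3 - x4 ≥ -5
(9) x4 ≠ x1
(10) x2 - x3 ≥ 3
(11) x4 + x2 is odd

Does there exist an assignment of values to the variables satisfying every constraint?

Unsatisfiable

Constraints 7, 8, and 10 give x2 − x3 ≥ 3, x3 − x4 ≥ -5, x4 − x2 ≥ 3.
Adding all 3 inequalities: the left sides telescope to 0, and the right sides sum to 3 + (-5) + 3 = 1. So 0 ≥ 1, which is false.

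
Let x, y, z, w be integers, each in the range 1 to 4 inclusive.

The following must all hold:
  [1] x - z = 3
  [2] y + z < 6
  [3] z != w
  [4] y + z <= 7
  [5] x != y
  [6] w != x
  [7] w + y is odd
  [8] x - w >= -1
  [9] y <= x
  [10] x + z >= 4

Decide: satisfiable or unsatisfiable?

Take x = 4, y = 3, z = 1, w = 2. Then constraint 1: x - z = 3; constraint 2: y + z = 4; constraint 4: y + z = 4, and every other listed constraint is also met.

Satisfiable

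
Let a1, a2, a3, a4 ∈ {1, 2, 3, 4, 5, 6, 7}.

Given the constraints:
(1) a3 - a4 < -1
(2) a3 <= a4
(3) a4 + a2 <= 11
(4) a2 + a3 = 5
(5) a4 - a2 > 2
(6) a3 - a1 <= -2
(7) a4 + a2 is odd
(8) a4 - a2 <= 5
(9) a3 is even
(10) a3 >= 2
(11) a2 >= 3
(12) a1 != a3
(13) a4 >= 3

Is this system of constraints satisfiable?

Try a1 = 7, a2 = 3, a3 = 2, a4 = 6.
Check constraint 1: a3 - a4 = -4; constraint 3: a4 + a2 = 9. The remaining constraints are straightforward to verify.

Satisfiable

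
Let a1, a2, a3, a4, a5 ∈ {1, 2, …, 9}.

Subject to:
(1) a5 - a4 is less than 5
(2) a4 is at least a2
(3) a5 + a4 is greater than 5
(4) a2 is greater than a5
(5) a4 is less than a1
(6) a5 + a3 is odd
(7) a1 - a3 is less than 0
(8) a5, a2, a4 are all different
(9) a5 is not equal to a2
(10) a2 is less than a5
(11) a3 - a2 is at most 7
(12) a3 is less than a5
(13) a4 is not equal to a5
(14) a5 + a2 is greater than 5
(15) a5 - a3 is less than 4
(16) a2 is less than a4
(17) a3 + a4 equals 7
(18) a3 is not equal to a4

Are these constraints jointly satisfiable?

Constraints 4, 5, 7, 12, and 16 give a4 < a1, a1 < a3, a3 < a5, a5 < a2, a2 < a4. Chaining: a4 < a1 < a3 < a5 < a2 < a4, which forces a4 < a4 — impossible.

Unsatisfiable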